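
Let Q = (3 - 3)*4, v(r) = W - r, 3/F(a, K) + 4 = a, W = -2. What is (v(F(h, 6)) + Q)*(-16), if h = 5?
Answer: 80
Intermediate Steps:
F(a, K) = 3/(-4 + a)
v(r) = -2 - r
Q = 0 (Q = 0*4 = 0)
(v(F(h, 6)) + Q)*(-16) = ((-2 - 3/(-4 + 5)) + 0)*(-16) = ((-2 - 3/1) + 0)*(-16) = ((-2 - 3) + 0)*(-16) = (-5 + 0)*(-16) = -5*(-16) = 80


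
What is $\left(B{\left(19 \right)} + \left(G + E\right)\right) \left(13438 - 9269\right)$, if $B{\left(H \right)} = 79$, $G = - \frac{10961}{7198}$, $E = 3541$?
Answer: $\frac{108584936031}{7198} \approx 1.5085 \cdot 10^{7}$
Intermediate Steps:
$G = - \frac{10961}{7198}$ ($G = \left(-10961\right) \frac{1}{7198} = - \frac{10961}{7198} \approx -1.5228$)
$\left(B{\left(19 \right)} + \left(G + E\right)\right) \left(13438 - 9269\right) = \left(79 + \left(- \frac{10961}{7198} + 3541\right)\right) \left(13438 - 9269\right) = \left(79 + \frac{25477157}{7198}\right) 4169 = \frac{26045799}{7198} \cdot 4169 = \frac{108584936031}{7198}$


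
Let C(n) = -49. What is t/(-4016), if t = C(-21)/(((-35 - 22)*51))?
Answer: -49/11674512 ≈ -4.1972e-6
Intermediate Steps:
t = 49/2907 (t = -49*1/(51*(-35 - 22)) = -49/((-57*51)) = -49/(-2907) = -49*(-1/2907) = 49/2907 ≈ 0.016856)
t/(-4016) = (49/2907)/(-4016) = (49/2907)*(-1/4016) = -49/11674512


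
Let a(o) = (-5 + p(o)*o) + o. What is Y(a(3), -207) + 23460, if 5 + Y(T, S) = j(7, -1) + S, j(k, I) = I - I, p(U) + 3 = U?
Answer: 23248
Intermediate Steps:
p(U) = -3 + U
j(k, I) = 0
a(o) = -5 + o + o*(-3 + o) (a(o) = (-5 + (-3 + o)*o) + o = (-5 + o*(-3 + o)) + o = -5 + o + o*(-3 + o))
Y(T, S) = -5 + S (Y(T, S) = -5 + (0 + S) = -5 + S)
Y(a(3), -207) + 23460 = (-5 - 207) + 23460 = -212 + 23460 = 23248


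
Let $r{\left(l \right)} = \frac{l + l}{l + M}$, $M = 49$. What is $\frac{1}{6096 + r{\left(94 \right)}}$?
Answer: $\frac{143}{871916} \approx 0.00016401$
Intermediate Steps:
$r{\left(l \right)} = \frac{2 l}{49 + l}$ ($r{\left(l \right)} = \frac{l + l}{l + 49} = \frac{2 l}{49 + l}$)
$\frac{1}{6096 + r{\left(94 \right)}} = \frac{1}{6096 + 2 \cdot 94 \frac{1}{49 + 94}} = \frac{1}{6096 + 2 \cdot 94 \cdot \frac{1}{143}} = \frac{1}{6096 + \frac{188}{143}} = \frac{1}{\frac{871916}{143}} = \frac{143}{871916}$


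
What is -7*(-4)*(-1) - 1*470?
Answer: -498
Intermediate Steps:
-7*(-4)*(-1) - 1*470 = 28*(-1) - 470 = -28 - 470 = -498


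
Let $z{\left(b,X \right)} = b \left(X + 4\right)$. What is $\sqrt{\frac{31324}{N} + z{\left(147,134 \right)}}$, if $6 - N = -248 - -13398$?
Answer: $\frac{\sqrt{219018356990}}{3286} \approx 142.42$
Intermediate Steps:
$z{\left(b,X \right)} = b \left(4 + X\right)$
$N = -13144$ ($N = 6 - \left(-248 - -13398\right) = 6 - \left(-248 + 13398\right) = 6 - 13150 = -13144$)
$\sqrt{\frac{31324}{N} + z{\left(147,134 \right)}} = \sqrt{\frac{31324}{-13144} + 147 \left(4 + 134\right)} = \sqrt{31324 \left(- \frac{1}{13144}\right) + 147 \cdot 138} = \sqrt{- \frac{7831}{3286} + 20286} = \sqrt{\frac{66651965}{3286}} = \frac{\sqrt{219018356990}}{3286}$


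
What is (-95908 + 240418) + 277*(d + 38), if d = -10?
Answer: 152266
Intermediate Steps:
(-95908 + 240418) + 277*(d + 38) = (-95908 + 240418) + 277*(-10 + 38) = 144510 + 277*28 = 144510 + 7756 = 152266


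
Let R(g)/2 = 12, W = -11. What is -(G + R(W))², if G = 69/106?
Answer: -6827769/11236 ≈ -607.67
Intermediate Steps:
R(g) = 24 (R(g) = 2*12 = 24)
G = 69/106 (G = 69*(1/106) = 69/106 ≈ 0.65094)
-(G + R(W))² = -(69/106 + 24)² = -(2613/106)² = -1*6827769/11236 = -6827769/11236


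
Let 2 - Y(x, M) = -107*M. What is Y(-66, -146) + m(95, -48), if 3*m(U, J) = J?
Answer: -15636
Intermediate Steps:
m(U, J) = J/3
Y(x, M) = 2 + 107*M (Y(x, M) = 2 - (-107)*M = 2 + 107*M)
Y(-66, -146) + m(95, -48) = (2 + 107*(-146)) + (⅓)*(-48) = (2 - 15622) - 16 = -15620 - 16 = -15636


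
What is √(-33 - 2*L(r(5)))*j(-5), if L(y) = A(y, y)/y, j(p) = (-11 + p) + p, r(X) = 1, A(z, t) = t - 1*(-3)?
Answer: -21*I*√41 ≈ -134.47*I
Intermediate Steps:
A(z, t) = 3 + t (A(z, t) = t + 3 = 3 + t)
j(p) = -11 + 2*p
L(y) = (3 + y)/y
√(-33 - 2*L(r(5)))*j(-5) = √(-33 - 2*(3 + 1)/1)*(-11 + 2*(-5)) = √(-33 - 2*4)*(-11 - 10) = √(-33 - 2*4)*(-21) = √(-33 - 8)*(-21) = √(-41)*(-21) = (I*√41)*(-21) = -21*I*√41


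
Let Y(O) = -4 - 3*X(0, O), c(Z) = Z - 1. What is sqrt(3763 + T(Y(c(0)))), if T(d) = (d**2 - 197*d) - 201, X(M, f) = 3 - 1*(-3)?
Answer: 2*sqrt(2095) ≈ 91.542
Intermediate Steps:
X(M, f) = 6 (X(M, f) = 3 + 3 = 6)
c(Z) = -1 + Z
Y(O) = -22 (Y(O) = -4 - 3*6 = -4 - 18 = -22)
T(d) = -201 + d**2 - 197*d
sqrt(3763 + T(Y(c(0)))) = sqrt(3763 + (-201 + (-22)**2 - 197*(-22))) = sqrt(3763 + (-201 + 484 + 4334)) = sqrt(3763 + 4617) = sqrt(8380) = 2*sqrt(2095)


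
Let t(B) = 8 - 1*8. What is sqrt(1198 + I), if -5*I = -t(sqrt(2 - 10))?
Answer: sqrt(1198) ≈ 34.612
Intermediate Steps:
t(B) = 0 (t(B) = 8 - 8 = 0)
I = 0 (I = -(-1)*0/5 = -1/5*0 = 0)
sqrt(1198 + I) = sqrt(1198 + 0) = sqrt(1198)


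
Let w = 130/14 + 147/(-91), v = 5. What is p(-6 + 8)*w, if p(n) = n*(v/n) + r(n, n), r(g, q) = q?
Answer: 698/13 ≈ 53.692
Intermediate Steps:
w = 698/91 (w = 130*(1/14) + 147*(-1/91) = 65/7 - 21/13 = 698/91 ≈ 7.6703)
p(n) = 5 + n (p(n) = n*(5/n) + n = 5 + n)
p(-6 + 8)*w = (5 + (-6 + 8))*(698/91) = (5 + 2)*(698/91) = 7*(698/91) = 698/13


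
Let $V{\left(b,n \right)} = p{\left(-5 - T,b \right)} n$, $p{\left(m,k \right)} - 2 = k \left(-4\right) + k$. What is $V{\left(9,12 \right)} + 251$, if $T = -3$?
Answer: $-49$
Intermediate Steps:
$p{\left(m,k \right)} = 2 - 3 k$ ($p{\left(m,k \right)} = 2 + \left(k \left(-4\right) + k\right) = 2 + \left(- 4 k + k\right) = 2 - 3 k$)
$V{\left(b,n \right)} = n \left(2 - 3 b\right)$ ($V{\left(b,n \right)} = \left(2 - 3 b\right) n = n \left(2 - 3 b\right)$)
$V{\left(9,12 \right)} + 251 = 12 \left(2 - 27\right) + 251 = 12 \left(-25\right) + 251 = -300 + 251 = -49$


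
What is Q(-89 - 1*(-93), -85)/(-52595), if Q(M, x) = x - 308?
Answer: 393/52595 ≈ 0.0074722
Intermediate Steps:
Q(M, x) = -308 + x
Q(-89 - 1*(-93), -85)/(-52595) = (-308 - 85)/(-52595) = -393*(-1/52595) = 393/52595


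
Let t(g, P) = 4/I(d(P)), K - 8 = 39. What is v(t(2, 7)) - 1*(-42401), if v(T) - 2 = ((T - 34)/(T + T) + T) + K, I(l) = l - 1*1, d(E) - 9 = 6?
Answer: 296739/7 ≈ 42391.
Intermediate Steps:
K = 47 (K = 8 + 39 = 47)
d(E) = 15 (d(E) = 9 + 6 = 15)
I(l) = -1 + l (I(l) = l - 1 = -1 + l)
t(g, P) = 2/7 (t(g, P) = 4/(-1 + 15) = 4/14 = 4*(1/14) = 2/7)
v(T) = 49 + T + (-34 + T)/(2*T) (v(T) = 2 + (((T - 34)/(T + T) + T) + 47) = 2 + (((-34 + T)/((2*T)) + T) + 47) = 2 + (((-34 + T)*(1/(2*T)) + T) + 47) = 2 + (((-34 + T)/(2*T) + T) + 47) = 2 + ((T + (-34 + T)/(2*T)) + 47) = 2 + (47 + T + (-34 + T)/(2*T)) = 49 + T + (-34 + T)/(2*T))
v(t(2, 7)) - 1*(-42401) = (99/2 + 2/7 - 17/2/7) - 1*(-42401) = (99/2 + 2/7 - 17*7/2) + 42401 = (99/2 + 2/7 - 119/2) + 42401 = -68/7 + 42401 = 296739/7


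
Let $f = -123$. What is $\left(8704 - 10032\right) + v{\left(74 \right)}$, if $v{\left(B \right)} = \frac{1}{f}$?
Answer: $- \frac{163345}{123} \approx -1328.0$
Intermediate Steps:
$v{\left(B \right)} = - \frac{1}{123}$ ($v{\left(B \right)} = \frac{1}{-123} = - \frac{1}{123}$)
$\left(8704 - 10032\right) + v{\left(74 \right)} = \left(8704 - 10032\right) - \frac{1}{123} = -1328 - \frac{1}{123} = - \frac{163345}{123}$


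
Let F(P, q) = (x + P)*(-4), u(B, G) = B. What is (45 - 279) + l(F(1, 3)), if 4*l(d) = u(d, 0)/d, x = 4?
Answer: -935/4 ≈ -233.75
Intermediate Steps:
F(P, q) = -16 - 4*P (F(P, q) = (4 + P)*(-4) = -16 - 4*P)
l(d) = ¼ (l(d) = (d/d)/4 = (¼)*1 = ¼)
(45 - 279) + l(F(1, 3)) = (45 - 279) + ¼ = -234 + ¼ = -935/4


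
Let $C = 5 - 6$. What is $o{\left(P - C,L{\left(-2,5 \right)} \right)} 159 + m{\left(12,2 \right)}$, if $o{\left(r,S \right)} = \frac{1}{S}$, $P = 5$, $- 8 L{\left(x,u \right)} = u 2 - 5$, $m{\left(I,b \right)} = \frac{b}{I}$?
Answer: $- \frac{7627}{30} \approx -254.23$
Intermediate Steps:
$L{\left(x,u \right)} = \frac{5}{8} - \frac{u}{4}$ ($L{\left(x,u \right)} = - \frac{u 2 - 5}{8} = - \frac{2 u - 5}{8} = - \frac{-5 + 2 u}{8} = \frac{5}{8} - \frac{u}{4}$)
$C = -1$ ($C = 5 - 6 = -1$)
$o{\left(P - C,L{\left(-2,5 \right)} \right)} 159 + m{\left(12,2 \right)} = \frac{1}{\frac{5}{8} - \frac{5}{4}} \cdot 159 + \frac{2}{12} = \frac{1}{\frac{5}{8} - \frac{5}{4}} \cdot 159 + 2 \cdot \frac{1}{12} = \frac{1}{- \frac{5}{8}} \cdot 159 + \frac{1}{6} = \left(- \frac{8}{5}\right) 159 + \frac{1}{6} = - \frac{1272}{5} + \frac{1}{6} = - \frac{7627}{30}$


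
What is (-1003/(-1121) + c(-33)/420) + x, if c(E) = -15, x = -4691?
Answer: -2495155/532 ≈ -4690.1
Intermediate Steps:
(-1003/(-1121) + c(-33)/420) + x = (-1003/(-1121) - 15/420) - 4691 = (-1003*(-1/1121) - 15*1/420) - 4691 = (17/19 - 1/28) - 4691 = 457/532 - 4691 = -2495155/532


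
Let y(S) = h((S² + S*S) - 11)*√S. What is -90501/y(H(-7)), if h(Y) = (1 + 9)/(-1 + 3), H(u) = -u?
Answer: -90501*√7/35 ≈ -6841.2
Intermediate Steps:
h(Y) = 5 (h(Y) = 10/2 = 10*(½) = 5)
y(S) = 5*√S
-90501/y(H(-7)) = -90501*√7/35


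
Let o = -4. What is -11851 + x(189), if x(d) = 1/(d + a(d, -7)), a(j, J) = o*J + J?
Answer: -2488709/210 ≈ -11851.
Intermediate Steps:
a(j, J) = -3*J (a(j, J) = -4*J + J = -3*J)
x(d) = 1/(21 + d) (x(d) = 1/(d - 3*(-7)) = 1/(d + 21) = 1/(21 + d))
-11851 + x(189) = -11851 + 1/(21 + 189) = -11851 + 1/210 = -2488709/210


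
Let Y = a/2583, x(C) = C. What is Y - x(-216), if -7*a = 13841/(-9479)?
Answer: 37020210425/171389799 ≈ 216.00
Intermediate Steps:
a = 13841/66353 (a = -13841/(7*(-9479)) = -13841*(-1)/(7*9479) = -1/7*(-13841/9479) = 13841/66353 ≈ 0.20860)
Y = 13841/171389799 (Y = (13841/66353)/2583 = (13841/66353)*(1/2583) = 13841/171389799 ≈ 8.0757e-5)
Y - x(-216) = 13841/171389799 - 1*(-216) = 13841/171389799 + 216 = 37020210425/171389799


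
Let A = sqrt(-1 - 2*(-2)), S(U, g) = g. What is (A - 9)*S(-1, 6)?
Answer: -54 + 6*sqrt(3) ≈ -43.608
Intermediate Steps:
A = sqrt(3) (A = sqrt(-1 + 4) = sqrt(3) ≈ 1.7320)
(A - 9)*S(-1, 6) = (sqrt(3) - 9)*6 = (-9 + sqrt(3))*6 = -54 + 6*sqrt(3)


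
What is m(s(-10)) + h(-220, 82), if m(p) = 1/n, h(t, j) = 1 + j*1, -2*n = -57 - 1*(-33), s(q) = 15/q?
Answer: 997/12 ≈ 83.083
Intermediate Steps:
n = 12 (n = -(-57 - 1*(-33))/2 = -(-57 + 33)/2 = -½*(-24) = 12)
h(t, j) = 1 + j
m(p) = 1/12
m(s(-10)) + h(-220, 82) = 1/12 + (1 + 82) = 1/12 + 83 = 997/12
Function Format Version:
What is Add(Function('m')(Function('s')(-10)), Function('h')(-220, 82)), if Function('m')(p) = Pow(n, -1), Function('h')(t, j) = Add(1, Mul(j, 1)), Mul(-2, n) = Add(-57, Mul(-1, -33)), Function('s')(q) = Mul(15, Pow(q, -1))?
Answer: Rational(997, 12) ≈ 83.083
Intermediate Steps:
n = 12 (n = Mul(Rational(-1, 2), Add(-57, Mul(-1, -33))) = Mul(Rational(-1, 2), Add(-57, 33)) = Mul(Rational(-1, 2), -24) = 12)
Function('h')(t, j) = Add(1, j)
Function('m')(p) = Rational(1, 12) (Function('m')(p) = Pow(12, -1) = Rational(1, 12))
Add(Function('m')(Function('s')(-10)), Function('h')(-220, 82)) = Add(Rational(1, 12), Add(1, 82)) = Add(Rational(1, 12), 83) = Rational(997, 12)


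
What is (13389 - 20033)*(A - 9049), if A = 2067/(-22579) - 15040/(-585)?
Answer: 158376061743416/2641743 ≈ 5.9951e+7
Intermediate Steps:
A = 67675793/2641743 (A = 2067*(-1/22579) - 15040*(-1/585) = -2067/22579 + 3008/117 = 67675793/2641743 ≈ 25.618)
(13389 - 20033)*(A - 9049) = (13389 - 20033)*(67675793/2641743 - 9049) = -6644*(-23837456614/2641743) = 158376061743416/2641743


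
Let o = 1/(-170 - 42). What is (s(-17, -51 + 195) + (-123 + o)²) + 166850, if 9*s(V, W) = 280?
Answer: 73622831281/404496 ≈ 1.8201e+5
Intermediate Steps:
o = -1/212 (o = 1/(-212) = -1/212 ≈ -0.0047170)
s(V, W) = 280/9 (s(V, W) = (⅑)*280 = 280/9)
(s(-17, -51 + 195) + (-123 + o)²) + 166850 = (280/9 + (-123 - 1/212)²) + 166850 = (280/9 + (-26077/212)²) + 166850 = (280/9 + 680009929/44944) + 166850 = 6132673681/404496 + 166850 = 73622831281/404496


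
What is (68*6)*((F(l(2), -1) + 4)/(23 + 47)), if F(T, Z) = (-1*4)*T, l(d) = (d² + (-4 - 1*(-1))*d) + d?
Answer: 816/35 ≈ 23.314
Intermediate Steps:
l(d) = d² - 2*d (l(d) = (d² + (-4 + 1)*d) + d = (d² - 3*d) + d = d² - 2*d)
F(T, Z) = -4*T
(68*6)*((F(l(2), -1) + 4)/(23 + 47)) = (68*6)*((-8*(-2 + 2) + 4)/(23 + 47)) = 408*((-8*0 + 4)/70) = 408*((-4*0 + 4)*(1/70)) = 408*((0 + 4)*(1/70)) = 408*(4*(1/70)) = 408*(2/35) = 816/35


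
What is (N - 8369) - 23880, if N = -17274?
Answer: -49523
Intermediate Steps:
(N - 8369) - 23880 = (-17274 - 8369) - 23880 = -25643 - 23880 = -49523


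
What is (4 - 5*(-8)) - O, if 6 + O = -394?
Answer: 444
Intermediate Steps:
O = -400 (O = -6 - 394 = -400)
(4 - 5*(-8)) - O = (4 - 5*(-8)) - 1*(-400) = (4 + 40) + 400 = 44 + 400 = 444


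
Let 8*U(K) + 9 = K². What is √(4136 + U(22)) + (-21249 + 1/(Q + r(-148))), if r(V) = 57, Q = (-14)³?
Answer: -57096064/2687 + √67126/4 ≈ -21184.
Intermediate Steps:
Q = -2744
U(K) = -9/8 + K²/8
√(4136 + U(22)) + (-21249 + 1/(Q + r(-148))) = √(4136 + (-9/8 + (⅛)*22²)) + (-21249 + 1/(-2744 + 57)) = √(4136 + (-9/8 + (⅛)*484)) + (-21249 + 1/(-2687)) = √(4136 + (-9/8 + 121/2)) + (-21249 - 1/2687) = √(4136 + 475/8) - 57096064/2687 = √(33563/8) - 57096064/2687 = √67126/4 - 57096064/2687 = -57096064/2687 + √67126/4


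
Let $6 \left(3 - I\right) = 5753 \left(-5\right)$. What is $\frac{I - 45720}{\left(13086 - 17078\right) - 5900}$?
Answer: $\frac{245537}{59352} \approx 4.137$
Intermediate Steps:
$I = \frac{28783}{6}$ ($I = 3 - \frac{5753 \left(-5\right)}{6} = 3 - - \frac{28765}{6} = 3 + \frac{28765}{6} = \frac{28783}{6} \approx 4797.2$)
$\frac{I - 45720}{\left(13086 - 17078\right) - 5900} = \frac{\frac{28783}{6} - 45720}{\left(13086 - 17078\right) - 5900} = - \frac{245537}{6 \left(\left(13086 - 17078\right) - 5900\right)} = - \frac{245537}{6 \left(-3992 - 5900\right)} = - \frac{245537}{6 \left(-9892\right)} = \left(- \frac{245537}{6}\right) \left(- \frac{1}{9892}\right) = \frac{245537}{59352}$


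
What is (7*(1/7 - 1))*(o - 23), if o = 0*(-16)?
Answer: 138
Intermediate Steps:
o = 0
(7*(1/7 - 1))*(o - 23) = (7*(1/7 - 1))*(0 - 23) = (7*(⅐ - 1))*(-23) = (7*(-6/7))*(-23) = -6*(-23) = 138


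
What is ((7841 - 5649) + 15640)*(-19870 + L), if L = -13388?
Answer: -593056656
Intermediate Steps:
((7841 - 5649) + 15640)*(-19870 + L) = ((7841 - 5649) + 15640)*(-19870 - 13388) = (2192 + 15640)*(-33258) = 17832*(-33258) = -593056656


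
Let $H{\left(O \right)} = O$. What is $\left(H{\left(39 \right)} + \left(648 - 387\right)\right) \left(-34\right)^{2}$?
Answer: $346800$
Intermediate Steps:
$\left(H{\left(39 \right)} + \left(648 - 387\right)\right) \left(-34\right)^{2} = \left(39 + \left(648 - 387\right)\right) \left(-34\right)^{2} = \left(39 + 261\right) 1156 = 300 \cdot 1156 = 346800$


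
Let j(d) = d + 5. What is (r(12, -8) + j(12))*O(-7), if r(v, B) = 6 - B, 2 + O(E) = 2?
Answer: 0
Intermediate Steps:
O(E) = 0 (O(E) = -2 + 2 = 0)
j(d) = 5 + d
(r(12, -8) + j(12))*O(-7) = ((6 - 1*(-8)) + (5 + 12))*0 = ((6 + 8) + 17)*0 = (14 + 17)*0 = 31*0 = 0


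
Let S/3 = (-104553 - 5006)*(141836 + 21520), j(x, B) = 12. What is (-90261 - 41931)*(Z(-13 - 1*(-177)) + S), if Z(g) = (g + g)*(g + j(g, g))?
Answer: 7097560631526528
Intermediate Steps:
S = -53691360012 (S = 3*((-104553 - 5006)*(141836 + 21520)) = 3*(-109559*163356) = 3*(-17897120004) = -53691360012)
Z(g) = 2*g*(12 + g) (Z(g) = (g + g)*(g + 12) = (2*g)*(12 + g) = 2*g*(12 + g))
(-90261 - 41931)*(Z(-13 - 1*(-177)) + S) = (-90261 - 41931)*(2*(-13 - 1*(-177))*(12 + (-13 - 1*(-177))) - 53691360012) = -132192*(2*(-13 + 177)*(12 + (-13 + 177)) - 53691360012) = -132192*(2*164*(12 + 164) - 53691360012) = -132192*(2*164*176 - 53691360012) = -132192*(57728 - 53691360012) = -132192*(-53691302284) = 7097560631526528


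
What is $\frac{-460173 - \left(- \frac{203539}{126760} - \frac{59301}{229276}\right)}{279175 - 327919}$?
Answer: $\frac{3343491392363489}{354162031911360} \approx 9.4406$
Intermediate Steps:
$\frac{-460173 - \left(- \frac{203539}{126760} - \frac{59301}{229276}\right)}{279175 - 327919} = \frac{-460173 - - \frac{13545900631}{7265756440}}{-48744} = \left(-460173 + \left(\frac{203539}{126760} + \frac{59301}{229276}\right)\right) \left(- \frac{1}{48744}\right) = \left(-460173 + \frac{13545900631}{7265756440}\right) \left(- \frac{1}{48744}\right) = \left(- \frac{3343491392363489}{7265756440}\right) \left(- \frac{1}{48744}\right) = \frac{3343491392363489}{354162031911360}$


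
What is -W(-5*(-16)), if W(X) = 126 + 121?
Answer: -247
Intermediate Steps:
W(X) = 247
-W(-5*(-16)) = -1*247 = -247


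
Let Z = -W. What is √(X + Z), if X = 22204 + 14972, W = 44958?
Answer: I*√7782 ≈ 88.216*I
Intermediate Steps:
Z = -44958 (Z = -1*44958 = -44958)
X = 37176
√(X + Z) = √(37176 - 44958) = √(-7782) = I*√7782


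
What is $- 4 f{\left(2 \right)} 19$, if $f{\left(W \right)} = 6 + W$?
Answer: $-608$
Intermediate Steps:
$- 4 f{\left(2 \right)} 19 = - 4 \left(6 + 2\right) 19 = \left(-4\right) 8 \cdot 19 = \left(-32\right) 19 = -608$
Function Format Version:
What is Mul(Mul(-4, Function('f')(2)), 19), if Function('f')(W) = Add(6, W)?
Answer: -608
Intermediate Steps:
Mul(Mul(-4, Function('f')(2)), 19) = Mul(Mul(-4, Add(6, 2)), 19) = Mul(Mul(-4, 8), 19) = Mul(-32, 19) = -608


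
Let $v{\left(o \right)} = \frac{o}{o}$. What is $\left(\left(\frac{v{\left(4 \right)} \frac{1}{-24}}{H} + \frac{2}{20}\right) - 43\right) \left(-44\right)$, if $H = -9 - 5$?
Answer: $\frac{792737}{420} \approx 1887.5$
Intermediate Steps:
$v{\left(o \right)} = 1$
$H = -14$ ($H = -9 - 5 = -14$)
$\left(\left(\frac{v{\left(4 \right)} \frac{1}{-24}}{H} + \frac{2}{20}\right) - 43\right) \left(-44\right) = \left(\left(\frac{1 \frac{1}{-24}}{-14} + \frac{2}{20}\right) - 43\right) \left(-44\right) = \left(\left(1 \left(- \frac{1}{24}\right) \left(- \frac{1}{14}\right) + 2 \cdot \frac{1}{20}\right) - 43\right) \left(-44\right) = \left(\left(\left(- \frac{1}{24}\right) \left(- \frac{1}{14}\right) + \frac{1}{10}\right) - 43\right) \left(-44\right) = \left(\left(\frac{1}{336} + \frac{1}{10}\right) - 43\right) \left(-44\right) = \left(\frac{173}{1680} - 43\right) \left(-44\right) = \left(- \frac{72067}{1680}\right) \left(-44\right) = \frac{792737}{420}$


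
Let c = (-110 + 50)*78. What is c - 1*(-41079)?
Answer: 36399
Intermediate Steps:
c = -4680 (c = -60*78 = -4680)
c - 1*(-41079) = -4680 - 1*(-41079) = -4680 + 41079 = 36399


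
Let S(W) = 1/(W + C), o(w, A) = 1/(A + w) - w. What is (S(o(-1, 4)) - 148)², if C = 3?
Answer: 3690241/169 ≈ 21836.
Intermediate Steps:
S(W) = 1/(3 + W) (S(W) = 1/(W + 3) = 1/(3 + W))
(S(o(-1, 4)) - 148)² = (1/(3 + (1 - 1*(-1)² - 1*4*(-1))/(4 - 1)) - 148)² = (1/(3 + (1 - 1*1 + 4)/3) - 148)² = (1/(3 + (1 - 1 + 4)/3) - 148)² = (1/(3 + (⅓)*4) - 148)² = (1/(3 + 4/3) - 148)² = (1/(13/3) - 148)² = (3/13 - 148)² = (-1921/13)² = 3690241/169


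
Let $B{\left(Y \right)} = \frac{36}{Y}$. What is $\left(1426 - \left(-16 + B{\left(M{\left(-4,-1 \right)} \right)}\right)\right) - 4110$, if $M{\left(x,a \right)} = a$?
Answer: $-2632$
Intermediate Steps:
$\left(1426 - \left(-16 + B{\left(M{\left(-4,-1 \right)} \right)}\right)\right) - 4110 = \left(1426 - \left(-16 + \frac{36}{-1}\right)\right) - 4110 = \left(1426 - \left(-16 + 36 \left(-1\right)\right)\right) - 4110 = \left(1426 + \left(16 - -36\right)\right) - 4110 = \left(1426 + \left(16 + 36\right)\right) - 4110 = \left(1426 + 52\right) - 4110 = 1478 - 4110 = -2632$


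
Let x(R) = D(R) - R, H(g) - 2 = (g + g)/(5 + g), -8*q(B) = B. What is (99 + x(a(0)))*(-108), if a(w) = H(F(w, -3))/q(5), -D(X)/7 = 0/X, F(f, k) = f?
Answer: -55188/5 ≈ -11038.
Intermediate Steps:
D(X) = 0 (D(X) = -0/X = -7*0 = 0)
q(B) = -B/8
H(g) = 2 + 2*g/(5 + g) (H(g) = 2 + (g + g)/(5 + g) = 2 + (2*g)/(5 + g) = 2 + 2*g/(5 + g))
a(w) = -16*(5 + 2*w)/(5*(5 + w)) (a(w) = (2*(5 + 2*w)/(5 + w))/((-⅛*5)) = (2*(5 + 2*w)/(5 + w))/(-5/8) = (2*(5 + 2*w)/(5 + w))*(-8/5) = -16*(5 + 2*w)/(5*(5 + w)))
x(R) = -R (x(R) = 0 - R = -R)
(99 + x(a(0)))*(-108) = (99 - 16*(-5 - 2*0)/(5*(5 + 0)))*(-108) = (99 - 16*(-5 + 0)/(5*5))*(-108) = (99 - 16*(-5)/(5*5))*(-108) = (99 - 1*(-16/5))*(-108) = (99 + 16/5)*(-108) = (511/5)*(-108) = -55188/5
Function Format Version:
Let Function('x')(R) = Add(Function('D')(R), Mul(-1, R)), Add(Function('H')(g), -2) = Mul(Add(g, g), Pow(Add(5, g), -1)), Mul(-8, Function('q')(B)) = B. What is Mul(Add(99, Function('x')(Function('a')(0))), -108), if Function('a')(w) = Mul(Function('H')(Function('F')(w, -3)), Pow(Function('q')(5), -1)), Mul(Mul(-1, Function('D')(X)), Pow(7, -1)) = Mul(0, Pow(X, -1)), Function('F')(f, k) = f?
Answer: Rational(-55188, 5) ≈ -11038.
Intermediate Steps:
Function('D')(X) = 0 (Function('D')(X) = Mul(-7, Mul(0, Pow(X, -1))) = Mul(-7, 0) = 0)
Function('q')(B) = Mul(Rational(-1, 8), B)
Function('H')(g) = Add(2, Mul(2, g, Pow(Add(5, g), -1))) (Function('H')(g) = Add(2, Mul(Add(g, g), Pow(Add(5, g), -1))) = Add(2, Mul(Mul(2, g), Pow(Add(5, g), -1))) = Add(2, Mul(2, g, Pow(Add(5, g), -1))))
Function('a')(w) = Mul(Rational(-16, 5), Pow(Add(5, w), -1), Add(5, Mul(2, w))) (Function('a')(w) = Mul(Mul(2, Pow(Add(5, w), -1), Add(5, Mul(2, w))), Pow(Mul(Rational(-1, 8), 5), -1)) = Mul(Mul(2, Pow(Add(5, w), -1), Add(5, Mul(2, w))), Pow(Rational(-5, 8), -1)) = Mul(Mul(2, Pow(Add(5, w), -1), Add(5, Mul(2, w))), Rational(-8, 5)) = Mul(Rational(-16, 5), Pow(Add(5, w), -1), Add(5, Mul(2, w))))
Function('x')(R) = Mul(-1, R) (Function('x')(R) = Add(0, Mul(-1, R)) = Mul(-1, R))
Mul(Add(99, Function('x')(Function('a')(0))), -108) = Mul(Add(99, Mul(-1, Mul(Rational(16, 5), Pow(Add(5, 0), -1), Add(-5, Mul(-2, 0))))), -108) = Mul(Add(99, Mul(-1, Mul(Rational(16, 5), Pow(5, -1), Add(-5, 0)))), -108) = Mul(Add(99, Mul(-1, Mul(Rational(16, 5), Rational(1, 5), -5))), -108) = Mul(Add(99, Mul(-1, Rational(-16, 5))), -108) = Mul(Add(99, Rational(16, 5)), -108) = Mul(Rational(511, 5), -108) = Rational(-55188, 5)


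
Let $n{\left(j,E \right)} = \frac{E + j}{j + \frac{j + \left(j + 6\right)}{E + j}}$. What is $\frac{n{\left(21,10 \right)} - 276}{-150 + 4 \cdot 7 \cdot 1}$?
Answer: $\frac{191963}{85278} \approx 2.251$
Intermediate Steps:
$n{\left(j,E \right)} = \frac{E + j}{j + \frac{6 + 2 j}{E + j}}$ ($n{\left(j,E \right)} = \frac{E + j}{j + \frac{j + \left(6 + j\right)}{E + j}} = \frac{E + j}{j + \frac{6 + 2 j}{E + j}}$)
$\frac{n{\left(21,10 \right)} - 276}{-150 + 4 \cdot 7 \cdot 1} = \frac{\frac{\left(10 + 21\right)^{2}}{6 + 21^{2} + 2 \cdot 21 + 10 \cdot 21} - 276}{-150 + 4 \cdot 7 \cdot 1} = \frac{\frac{31^{2}}{6 + 441 + 42 + 210} - 276}{-150 + 28 \cdot 1} = \frac{\frac{961}{699} - 276}{-150 + 28} = \frac{961 \cdot \frac{1}{699} - 276}{-122} = \left(\frac{961}{699} - 276\right) \left(- \frac{1}{122}\right) = \left(- \frac{191963}{699}\right) \left(- \frac{1}{122}\right) = \frac{191963}{85278}$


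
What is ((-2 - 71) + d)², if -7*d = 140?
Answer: 8649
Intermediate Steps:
d = -20 (d = -⅐*140 = -20)
((-2 - 71) + d)² = ((-2 - 71) - 20)² = (-73 - 20)² = (-93)² = 8649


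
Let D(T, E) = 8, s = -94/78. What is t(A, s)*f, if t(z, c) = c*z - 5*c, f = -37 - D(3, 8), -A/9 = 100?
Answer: -638025/13 ≈ -49079.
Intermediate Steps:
s = -47/39 (s = -94*1/78 = -47/39 ≈ -1.2051)
A = -900 (A = -9*100 = -900)
f = -45 (f = -37 - 1*8 = -37 - 8 = -45)
t(z, c) = -5*c + c*z
t(A, s)*f = -47*(-5 - 900)/39*(-45) = -47/39*(-905)*(-45) = (42535/39)*(-45) = -638025/13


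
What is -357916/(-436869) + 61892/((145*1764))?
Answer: 1098022691/1034651415 ≈ 1.0612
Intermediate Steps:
-357916/(-436869) + 61892/((145*1764)) = -357916*(-1/436869) + 61892/255780 = 357916/436869 + 61892*(1/255780) = 357916/436869 + 15473/63945 = 1098022691/1034651415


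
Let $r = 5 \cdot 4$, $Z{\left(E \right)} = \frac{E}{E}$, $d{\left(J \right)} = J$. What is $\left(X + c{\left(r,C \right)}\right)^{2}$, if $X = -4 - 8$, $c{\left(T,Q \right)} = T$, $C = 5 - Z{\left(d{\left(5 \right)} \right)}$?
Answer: $64$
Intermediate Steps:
$Z{\left(E \right)} = 1$
$r = 20$
$C = 4$ ($C = 5 - 1 = 4$)
$X = -12$ ($X = -4 - 8 = -12$)
$\left(X + c{\left(r,C \right)}\right)^{2} = \left(-12 + 20\right)^{2} = 8^{2} = 64$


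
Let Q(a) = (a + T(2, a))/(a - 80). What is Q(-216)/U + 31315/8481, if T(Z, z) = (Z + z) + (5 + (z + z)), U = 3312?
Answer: 10235663699/2771455104 ≈ 3.6932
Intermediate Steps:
T(Z, z) = 5 + Z + 3*z (T(Z, z) = (Z + z) + (5 + 2*z) = 5 + Z + 3*z)
Q(a) = (7 + 4*a)/(-80 + a) (Q(a) = (a + (5 + 2 + 3*a))/(a - 80) = (a + (7 + 3*a))/(-80 + a) = (7 + 4*a)/(-80 + a))
Q(-216)/U + 31315/8481 = ((7 + 4*(-216))/(-80 - 216))/3312 + 31315/8481 = ((7 - 864)/(-296))*(1/3312) + 31315*(1/8481) = -1/296*(-857)*(1/3312) + 31315/8481 = (857/296)*(1/3312) + 31315/8481 = 857/980352 + 31315/8481 = 10235663699/2771455104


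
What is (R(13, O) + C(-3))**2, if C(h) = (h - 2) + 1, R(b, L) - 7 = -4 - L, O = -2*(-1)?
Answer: 9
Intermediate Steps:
O = 2
R(b, L) = 3 - L (R(b, L) = 7 + (-4 - L) = 3 - L)
C(h) = -1 + h (C(h) = (-2 + h) + 1 = -1 + h)
(R(13, O) + C(-3))**2 = ((3 - 1*2) + (-1 - 3))**2 = ((3 - 2) - 4)**2 = (1 - 4)**2 = (-3)**2 = 9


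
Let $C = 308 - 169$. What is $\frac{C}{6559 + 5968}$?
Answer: $\frac{139}{12527} \approx 0.011096$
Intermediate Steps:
$C = 139$
$\frac{C}{6559 + 5968} = \frac{139}{6559 + 5968} = \frac{139}{12527}$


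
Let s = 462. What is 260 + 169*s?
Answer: 78338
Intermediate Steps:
260 + 169*s = 260 + 169*462 = 260 + 78078 = 78338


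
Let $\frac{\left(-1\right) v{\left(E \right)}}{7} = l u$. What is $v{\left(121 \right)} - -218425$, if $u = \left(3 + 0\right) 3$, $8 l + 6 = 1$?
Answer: $\frac{1747715}{8} \approx 2.1846 \cdot 10^{5}$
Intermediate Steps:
$l = - \frac{5}{8}$ ($l = - \frac{3}{4} + \frac{1}{8} \cdot 1 = - \frac{3}{4} + \frac{1}{8} = - \frac{5}{8} \approx -0.625$)
$u = 9$ ($u = 3 \cdot 3 = 9$)
$v{\left(E \right)} = \frac{315}{8}$ ($v{\left(E \right)} = - 7 \left(\left(- \frac{5}{8}\right) 9\right) = \left(-7\right) \left(- \frac{45}{8}\right) = \frac{315}{8}$)
$v{\left(121 \right)} - -218425 = \frac{315}{8} - -218425 = \frac{315}{8} + 218425 = \frac{1747715}{8}$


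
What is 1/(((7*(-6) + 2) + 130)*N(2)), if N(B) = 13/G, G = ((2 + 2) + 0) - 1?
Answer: 1/390 ≈ 0.0025641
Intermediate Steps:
G = 3 (G = (4 + 0) - 1 = 4 - 1 = 3)
N(B) = 13/3
1/(((7*(-6) + 2) + 130)*N(2)) = 1/(((7*(-6) + 2) + 130)*(13/3)) = 1/(((-42 + 2) + 130)*(13/3)) = 1/((-40 + 130)*(13/3)) = 1/(90*(13/3)) = 1/390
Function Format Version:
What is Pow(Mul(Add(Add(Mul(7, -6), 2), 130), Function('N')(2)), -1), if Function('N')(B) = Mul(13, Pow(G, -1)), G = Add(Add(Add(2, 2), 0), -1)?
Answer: Rational(1, 390) ≈ 0.0025641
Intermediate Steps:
G = 3 (G = Add(Add(4, 0), -1) = Add(4, -1) = 3)
Function('N')(B) = Rational(13, 3) (Function('N')(B) = Mul(13, Pow(3, -1)) = Mul(13, Rational(1, 3)) = Rational(13, 3))
Pow(Mul(Add(Add(Mul(7, -6), 2), 130), Function('N')(2)), -1) = Pow(Mul(Add(Add(Mul(7, -6), 2), 130), Rational(13, 3)), -1) = Pow(Mul(Add(Add(-42, 2), 130), Rational(13, 3)), -1) = Pow(Mul(Add(-40, 130), Rational(13, 3)), -1) = Pow(Mul(90, Rational(13, 3)), -1) = Pow(390, -1) = Rational(1, 390)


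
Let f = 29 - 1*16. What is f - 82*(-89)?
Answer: 7311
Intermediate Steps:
f = 13 (f = 29 - 16 = 13)
f - 82*(-89) = 13 - 82*(-89) = 13 + 7298 = 7311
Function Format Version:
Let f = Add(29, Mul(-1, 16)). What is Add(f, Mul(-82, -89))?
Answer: 7311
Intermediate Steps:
f = 13 (f = Add(29, -16) = 13)
Add(f, Mul(-82, -89)) = Add(13, Mul(-82, -89)) = Add(13, 7298) = 7311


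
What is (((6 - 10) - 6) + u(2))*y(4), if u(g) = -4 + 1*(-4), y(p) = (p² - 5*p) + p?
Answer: 0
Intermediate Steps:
y(p) = p² - 4*p
u(g) = -8 (u(g) = -4 - 4 = -8)
(((6 - 10) - 6) + u(2))*y(4) = (((6 - 10) - 6) - 8)*(4*(-4 + 4)) = ((-4 - 6) - 8)*(4*0) = (-10 - 8)*0 = -18*0 = 0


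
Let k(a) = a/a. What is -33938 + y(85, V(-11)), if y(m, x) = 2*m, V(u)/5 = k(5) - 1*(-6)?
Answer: -33768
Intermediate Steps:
k(a) = 1
V(u) = 35 (V(u) = 5*(1 - 1*(-6)) = 5*(1 + 6) = 5*7 = 35)
-33938 + y(85, V(-11)) = -33938 + 2*85 = -33938 + 170 = -33768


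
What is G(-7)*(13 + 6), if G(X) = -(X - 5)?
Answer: 228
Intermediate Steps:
G(X) = 5 - X (G(X) = -(-5 + X) = 5 - X)
G(-7)*(13 + 6) = (5 - 1*(-7))*(13 + 6) = (5 + 7)*19 = 12*19 = 228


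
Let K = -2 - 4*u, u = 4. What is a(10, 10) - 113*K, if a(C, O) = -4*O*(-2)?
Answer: 2114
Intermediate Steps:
a(C, O) = 8*O
K = -18 (K = -2 - 4*4 = -2 - 16 = -18)
a(10, 10) - 113*K = 8*10 - 113*(-18) = 80 + 2034 = 2114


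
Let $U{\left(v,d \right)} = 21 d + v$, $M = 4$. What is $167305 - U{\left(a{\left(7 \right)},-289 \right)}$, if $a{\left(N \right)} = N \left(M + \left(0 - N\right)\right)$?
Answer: $173395$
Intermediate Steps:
$a{\left(N \right)} = N \left(4 - N\right)$ ($a{\left(N \right)} = N \left(4 + \left(0 - N\right)\right) = N \left(4 - N\right)$)
$U{\left(v,d \right)} = v + 21 d$
$167305 - U{\left(a{\left(7 \right)},-289 \right)} = 167305 - \left(7 \left(4 - 7\right) + 21 \left(-289\right)\right) = 167305 - \left(7 \left(4 - 7\right) - 6069\right) = 167305 - \left(7 \left(-3\right) - 6069\right) = 167305 - \left(-21 - 6069\right) = 167305 - -6090 = 167305 + 6090 = 173395$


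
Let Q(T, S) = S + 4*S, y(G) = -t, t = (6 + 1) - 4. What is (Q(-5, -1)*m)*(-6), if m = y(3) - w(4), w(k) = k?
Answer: -210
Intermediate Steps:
t = 3 (t = 7 - 4 = 3)
y(G) = -3 (y(G) = -1*3 = -3)
Q(T, S) = 5*S
m = -7 (m = -3 - 1*4 = -3 - 4 = -7)
(Q(-5, -1)*m)*(-6) = ((5*(-1))*(-7))*(-6) = -5*(-7)*(-6) = 35*(-6) = -210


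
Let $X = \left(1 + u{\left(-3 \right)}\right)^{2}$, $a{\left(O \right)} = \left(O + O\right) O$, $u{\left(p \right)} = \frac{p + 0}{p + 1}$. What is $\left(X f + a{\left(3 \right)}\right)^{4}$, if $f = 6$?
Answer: $\frac{151807041}{16} \approx 9.4879 \cdot 10^{6}$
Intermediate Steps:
$u{\left(p \right)} = \frac{p}{1 + p}$
$a{\left(O \right)} = 2 O^{2}$ ($a{\left(O \right)} = 2 O O = 2 O^{2}$)
$X = \frac{25}{4}$ ($X = \left(1 - \frac{3}{1 - 3}\right)^{2} = \left(1 - \frac{3}{-2}\right)^{2} = \left(1 - - \frac{3}{2}\right)^{2} = \left(1 + \frac{3}{2}\right)^{2} = \left(\frac{5}{2}\right)^{2} = \frac{25}{4} \approx 6.25$)
$\left(X f + a{\left(3 \right)}\right)^{4} = \left(\frac{25}{4} \cdot 6 + 2 \cdot 3^{2}\right)^{4} = \left(\frac{75}{2} + 2 \cdot 9\right)^{4} = \left(\frac{75}{2} + 18\right)^{4} = \left(\frac{111}{2}\right)^{4} = \frac{151807041}{16}$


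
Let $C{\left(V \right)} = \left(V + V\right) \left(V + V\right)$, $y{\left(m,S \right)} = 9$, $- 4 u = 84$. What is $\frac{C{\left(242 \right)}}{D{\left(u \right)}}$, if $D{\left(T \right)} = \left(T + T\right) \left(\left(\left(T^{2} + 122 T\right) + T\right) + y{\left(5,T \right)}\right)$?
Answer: $\frac{117128}{44793} \approx 2.6149$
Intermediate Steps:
$u = -21$ ($u = \left(- \frac{1}{4}\right) 84 = -21$)
$D{\left(T \right)} = 2 T \left(9 + T^{2} + 123 T\right)$ ($D{\left(T \right)} = \left(T + T\right) \left(\left(\left(T^{2} + 122 T\right) + T\right) + 9\right) = 2 T \left(\left(T^{2} + 123 T\right) + 9\right) = 2 T \left(9 + T^{2} + 123 T\right)$)
$C{\left(V \right)} = 4 V^{2}$ ($C{\left(V \right)} = 2 V 2 V = 4 V^{2}$)
$\frac{C{\left(242 \right)}}{D{\left(u \right)}} = \frac{4 \cdot 242^{2}}{2 \left(-21\right) \left(9 + \left(-21\right)^{2} + 123 \left(-21\right)\right)} = \frac{4 \cdot 58564}{2 \left(-21\right) \left(9 + 441 - 2583\right)} = \frac{234256}{2 \left(-21\right) \left(-2133\right)} = \frac{234256}{89586} = 234256 \cdot \frac{1}{89586} = \frac{117128}{44793}$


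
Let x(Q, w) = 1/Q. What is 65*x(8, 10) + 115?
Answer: 985/8 ≈ 123.13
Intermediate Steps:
65*x(8, 10) + 115 = 65/8 + 115 = 985/8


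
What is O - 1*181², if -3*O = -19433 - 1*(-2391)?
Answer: -81241/3 ≈ -27080.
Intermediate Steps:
O = 17042/3 (O = -(-19433 - 1*(-2391))/3 = -(-19433 + 2391)/3 = -⅓*(-17042) = 17042/3 ≈ 5680.7)
O - 1*181² = 17042/3 - 1*181² = 17042/3 - 1*32761 = 17042/3 - 32761 = -81241/3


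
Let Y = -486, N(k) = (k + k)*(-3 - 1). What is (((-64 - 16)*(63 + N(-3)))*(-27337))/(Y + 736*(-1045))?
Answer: -95132760/384803 ≈ -247.22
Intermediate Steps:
N(k) = -8*k (N(k) = (2*k)*(-4) = -8*k)
(((-64 - 16)*(63 + N(-3)))*(-27337))/(Y + 736*(-1045)) = (((-64 - 16)*(63 - 8*(-3)))*(-27337))/(-486 + 736*(-1045)) = (-80*(63 + 24)*(-27337))/(-486 - 769120) = (-80*87*(-27337))/(-769606) = -6960*(-27337)*(-1/769606) = 190265520*(-1/769606) = -95132760/384803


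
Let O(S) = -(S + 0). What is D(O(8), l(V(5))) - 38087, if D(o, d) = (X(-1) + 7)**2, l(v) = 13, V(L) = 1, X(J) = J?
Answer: -38051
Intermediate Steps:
O(S) = -S
D(o, d) = 36 (D(o, d) = (-1 + 7)**2 = 6**2 = 36)
D(O(8), l(V(5))) - 38087 = 36 - 38087 = -38051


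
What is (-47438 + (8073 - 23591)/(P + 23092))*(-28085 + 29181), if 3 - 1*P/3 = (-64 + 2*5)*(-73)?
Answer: -586227348928/11275 ≈ -5.1994e+7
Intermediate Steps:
P = -11817 (P = 9 - 3*(-64 + 2*5)*(-73) = 9 - 3*(-64 + 10)*(-73) = 9 - (-162)*(-73) = 9 - 3*3942 = 9 - 11826 = -11817)
(-47438 + (8073 - 23591)/(P + 23092))*(-28085 + 29181) = (-47438 + (8073 - 23591)/(-11817 + 23092))*(-28085 + 29181) = (-47438 - 15518/11275)*1096 = -534878968/11275*1096 = -586227348928/11275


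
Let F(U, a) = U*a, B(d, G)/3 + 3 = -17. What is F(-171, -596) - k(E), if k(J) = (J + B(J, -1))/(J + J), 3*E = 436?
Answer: 11108812/109 ≈ 1.0192e+5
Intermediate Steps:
E = 436/3 (E = (⅓)*436 = 436/3 ≈ 145.33)
B(d, G) = -60 (B(d, G) = -9 + 3*(-17) = -9 - 51 = -60)
k(J) = (-60 + J)/(2*J) (k(J) = (J - 60)/(J + J) = (-60 + J)/((2*J)) = (-60 + J)*(1/(2*J)) = (-60 + J)/(2*J))
F(-171, -596) - k(E) = -171*(-596) - (-60 + 436/3)/(2*436/3) = 101916 - 3*256/(2*436*3) = 101916 - 1*32/109 = 101916 - 32/109 = 11108812/109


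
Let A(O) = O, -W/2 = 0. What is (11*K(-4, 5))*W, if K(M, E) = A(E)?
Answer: 0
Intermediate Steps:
W = 0 (W = -2*0 = 0)
K(M, E) = E
(11*K(-4, 5))*W = (11*5)*0 = 55*0 = 0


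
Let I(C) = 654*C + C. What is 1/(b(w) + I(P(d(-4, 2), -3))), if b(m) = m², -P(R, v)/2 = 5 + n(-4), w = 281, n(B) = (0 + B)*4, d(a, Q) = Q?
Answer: 1/93371 ≈ 1.0710e-5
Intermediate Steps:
n(B) = 4*B (n(B) = B*4 = 4*B)
P(R, v) = 22 (P(R, v) = -2*(5 + 4*(-4)) = -2*(5 - 16) = -2*(-11) = 22)
I(C) = 655*C
1/(b(w) + I(P(d(-4, 2), -3))) = 1/(281² + 655*22) = 1/(78961 + 14410) = 1/93371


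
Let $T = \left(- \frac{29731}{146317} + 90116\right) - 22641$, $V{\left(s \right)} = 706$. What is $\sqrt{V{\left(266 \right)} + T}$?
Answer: $\frac{\sqrt{1459659803373782}}{146317} \approx 261.11$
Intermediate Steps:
$T = \frac{9872709844}{146317}$ ($T = \left(\left(-29731\right) \frac{1}{146317} + 90116\right) - 22641 = \left(- \frac{29731}{146317} + 90116\right) - 22641 = \frac{13185473041}{146317} - 22641 = \frac{9872709844}{146317} \approx 67475.0$)
$\sqrt{V{\left(266 \right)} + T} = \sqrt{706 + \frac{9872709844}{146317}} = \sqrt{\frac{9976009646}{146317}} = \frac{\sqrt{1459659803373782}}{146317}$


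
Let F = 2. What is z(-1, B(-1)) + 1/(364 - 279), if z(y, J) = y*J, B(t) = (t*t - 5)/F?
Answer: 171/85 ≈ 2.0118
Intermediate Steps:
B(t) = -5/2 + t²/2 (B(t) = (t*t - 5)/2 = (t² - 5)*(½) = (-5 + t²)*(½) = -5/2 + t²/2)
z(y, J) = J*y
z(-1, B(-1)) + 1/(364 - 279) = (-5/2 + (½)*(-1)²)*(-1) + 1/(364 - 279) = (-5/2 + (½)*1)*(-1) + 1/85 = (-5/2 + ½)*(-1) + 1/85 = -2*(-1) + 1/85 = 2 + 1/85 = 171/85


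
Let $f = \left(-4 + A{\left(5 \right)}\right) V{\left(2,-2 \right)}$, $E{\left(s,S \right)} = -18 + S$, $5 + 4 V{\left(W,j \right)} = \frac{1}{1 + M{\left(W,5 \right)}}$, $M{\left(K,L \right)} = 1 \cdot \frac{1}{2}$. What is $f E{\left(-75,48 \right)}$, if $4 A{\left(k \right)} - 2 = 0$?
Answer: $\frac{455}{4} \approx 113.75$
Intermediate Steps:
$M{\left(K,L \right)} = \frac{1}{2}$ ($M{\left(K,L \right)} = 1 \cdot \frac{1}{2} = \frac{1}{2}$)
$V{\left(W,j \right)} = - \frac{13}{12}$ ($V{\left(W,j \right)} = - \frac{5}{4} + \frac{1}{4 \left(1 + \frac{1}{2}\right)} = - \frac{5}{4} + \frac{1}{4 \cdot \frac{3}{2}} = - \frac{5}{4} + \frac{1}{4} \cdot \frac{2}{3} = - \frac{5}{4} + \frac{1}{6} = - \frac{13}{12}$)
$A{\left(k \right)} = \frac{1}{2}$ ($A{\left(k \right)} = \frac{1}{2} + \frac{1}{4} \cdot 0 = \frac{1}{2} + 0 = \frac{1}{2}$)
$f = \frac{91}{24}$ ($f = \left(-4 + \frac{1}{2}\right) \left(- \frac{13}{12}\right) = \left(- \frac{7}{2}\right) \left(- \frac{13}{12}\right) = \frac{91}{24} \approx 3.7917$)
$f E{\left(-75,48 \right)} = \frac{91 \left(-18 + 48\right)}{24} = \frac{91}{24} \cdot 30 = \frac{455}{4}$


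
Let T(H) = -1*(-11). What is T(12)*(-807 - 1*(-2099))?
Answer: 14212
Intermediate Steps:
T(H) = 11
T(12)*(-807 - 1*(-2099)) = 11*(-807 - 1*(-2099)) = 11*(-807 + 2099) = 11*1292 = 14212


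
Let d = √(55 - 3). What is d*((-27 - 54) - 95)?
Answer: -352*√13 ≈ -1269.2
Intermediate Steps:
d = 2*√13 (d = √52 = 2*√13 ≈ 7.2111)
d*((-27 - 54) - 95) = (2*√13)*((-27 - 54) - 95) = (2*√13)*(-81 - 95) = (2*√13)*(-176) = -352*√13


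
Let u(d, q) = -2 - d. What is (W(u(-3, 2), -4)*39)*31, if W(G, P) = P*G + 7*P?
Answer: -38688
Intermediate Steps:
W(G, P) = 7*P + G*P (W(G, P) = G*P + 7*P = 7*P + G*P)
(W(u(-3, 2), -4)*39)*31 = (-4*(7 + (-2 - 1*(-3)))*39)*31 = (-4*(7 + (-2 + 3))*39)*31 = (-4*(7 + 1)*39)*31 = (-4*8*39)*31 = -32*39*31 = -1248*31 = -38688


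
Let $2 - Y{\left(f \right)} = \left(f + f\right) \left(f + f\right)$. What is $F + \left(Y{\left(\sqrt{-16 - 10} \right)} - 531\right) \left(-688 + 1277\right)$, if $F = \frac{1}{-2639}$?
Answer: $- \frac{660607676}{2639} \approx -2.5033 \cdot 10^{5}$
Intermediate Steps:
$F = - \frac{1}{2639} \approx -0.00037893$
$Y{\left(f \right)} = 2 - 4 f^{2}$ ($Y{\left(f \right)} = 2 - \left(f + f\right) \left(f + f\right) = 2 - 2 f 2 f = 2 - 4 f^{2}$)
$F + \left(Y{\left(\sqrt{-16 - 10} \right)} - 531\right) \left(-688 + 1277\right) = - \frac{1}{2639} + \left(\left(2 - 4 \left(\sqrt{-16 - 10}\right)^{2}\right) - 531\right) \left(-688 + 1277\right) = - \frac{1}{2639} + \left(\left(2 - 4 \left(\sqrt{-26}\right)^{2}\right) - 531\right) 589 = - \frac{1}{2639} + \left(\left(2 - 4 \left(i \sqrt{26}\right)^{2}\right) - 531\right) 589 = - \frac{1}{2639} + \left(\left(2 - -104\right) - 531\right) 589 = - \frac{1}{2639} + \left(\left(2 + 104\right) - 531\right) 589 = - \frac{1}{2639} + \left(106 - 531\right) 589 = - \frac{1}{2639} - 250325 = - \frac{660607676}{2639}$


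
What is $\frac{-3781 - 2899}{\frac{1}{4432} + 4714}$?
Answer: $- \frac{29605760}{20892449} \approx -1.4171$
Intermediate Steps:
$\frac{-3781 - 2899}{\frac{1}{4432} + 4714} = - \frac{6680}{\frac{1}{4432} + 4714} = - \frac{6680}{\frac{20892449}{4432}} = \left(-6680\right) \frac{4432}{20892449} = - \frac{29605760}{20892449}$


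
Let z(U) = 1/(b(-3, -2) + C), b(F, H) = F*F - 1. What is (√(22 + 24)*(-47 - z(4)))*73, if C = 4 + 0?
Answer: -41245*√46/12 ≈ -23311.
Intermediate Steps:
b(F, H) = -1 + F² (b(F, H) = F² - 1 = -1 + F²)
C = 4
z(U) = 1/12 (z(U) = 1/((-1 + (-3)²) + 4) = 1/((-1 + 9) + 4) = 1/(8 + 4) = 1/12)
(√(22 + 24)*(-47 - z(4)))*73 = (√(22 + 24)*(-47 - 1*1/12))*73 = (√46*(-47 - 1/12))*73 = (√46*(-565/12))*73 = -565*√46/12*73 = -41245*√46/12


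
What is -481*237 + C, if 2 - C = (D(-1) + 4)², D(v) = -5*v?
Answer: -114076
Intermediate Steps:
C = -79 (C = 2 - (-5*(-1) + 4)² = 2 - (5 + 4)² = 2 - 1*9² = 2 - 1*81 = 2 - 81 = -79)
-481*237 + C = -481*237 - 79 = -113997 - 79 = -114076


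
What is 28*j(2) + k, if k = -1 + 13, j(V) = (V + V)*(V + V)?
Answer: 460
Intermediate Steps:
j(V) = 4*V² (j(V) = (2*V)*(2*V) = 4*V²)
k = 12
28*j(2) + k = 28*(4*2²) + 12 = 28*(4*4) + 12 = 28*16 + 12 = 448 + 12 = 460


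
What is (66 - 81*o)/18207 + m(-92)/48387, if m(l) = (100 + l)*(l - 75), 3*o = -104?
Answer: 4249618/32628967 ≈ 0.13024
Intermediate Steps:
o = -104/3 (o = (⅓)*(-104) = -104/3 ≈ -34.667)
m(l) = (-75 + l)*(100 + l) (m(l) = (100 + l)*(-75 + l) = (-75 + l)*(100 + l))
(66 - 81*o)/18207 + m(-92)/48387 = (66 - 81*(-104/3))/18207 + (-7500 + (-92)² + 25*(-92))/48387 = (66 + 2808)*(1/18207) + (-7500 + 8464 - 2300)*(1/48387) = 2874*(1/18207) - 1336*1/48387 = 958/6069 - 1336/48387 = 4249618/32628967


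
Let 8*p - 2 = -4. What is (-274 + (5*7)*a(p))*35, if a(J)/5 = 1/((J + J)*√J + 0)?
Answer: -9590 + 24500*I ≈ -9590.0 + 24500.0*I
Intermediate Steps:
p = -¼ (p = ¼ + (⅛)*(-4) = ¼ - ½ = -¼ ≈ -0.25000)
a(J) = 5/(2*J^(3/2)) (a(J) = 5/((J + J)*√J + 0) = 5/((2*J)*√J + 0) = 5/(2*J^(3/2) + 0) = 5/((2*J^(3/2))) = 5*(1/(2*J^(3/2))) = 5/(2*J^(3/2)))
(-274 + (5*7)*a(p))*35 = (-274 + (5*7)*(5/(2*(-¼)^(3/2))))*35 = (-274 + 35*(5*(8*I)/2))*35 = (-274 + 35*(20*I))*35 = (-274 + 700*I)*35 = -9590 + 24500*I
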